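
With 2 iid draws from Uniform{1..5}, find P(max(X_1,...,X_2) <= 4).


P(max <= 4) = P(all X_i <= 4) = (P(X_1 <= 4))^2
= (4/5)^2 = 16/25

16/25


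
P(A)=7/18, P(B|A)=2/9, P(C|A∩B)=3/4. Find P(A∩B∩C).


P(A∩B∩C) = P(A) * P(B|A) * P(C|A∩B)
= 7/18 * 2/9 * 3/4
= 7/81 * 3/4 = 7/108

7/108


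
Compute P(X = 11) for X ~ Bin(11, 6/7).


P(X=11) = C(11,11) * p^11 * (1-p)^0
= 1 * 362797056/1977326743 * 1
= 362797056/1977326743

362797056/1977326743


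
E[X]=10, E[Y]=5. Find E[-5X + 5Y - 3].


E[-5X + 5Y - 3] = -5*E[X] + 5*E[Y] - 3
= (-5)*(10) + (5)*(5) + (-3)
= -50 + 25 - 3 = -28

-28


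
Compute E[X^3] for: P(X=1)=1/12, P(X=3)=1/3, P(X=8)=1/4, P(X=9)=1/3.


E[X^3] = sum(x^3 * P(x))
= 1*1/12 + 27*1/3 + 512*1/4 + 729*1/3
= 4561/12

4561/12


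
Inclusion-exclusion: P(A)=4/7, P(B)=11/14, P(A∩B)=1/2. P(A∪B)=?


P(A∪B) = P(A) + P(B) - P(A∩B)
= 4/7 + 11/14 - 1/2 = 6/7

6/7


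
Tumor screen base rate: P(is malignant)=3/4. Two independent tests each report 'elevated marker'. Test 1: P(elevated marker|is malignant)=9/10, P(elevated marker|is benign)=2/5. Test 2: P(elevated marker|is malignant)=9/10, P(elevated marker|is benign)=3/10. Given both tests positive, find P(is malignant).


After test 1: P(+) = 9/10*3/4 + 2/5*1/4 = 31/40
P(B|+) = (27/40)/(31/40) = 27/31
After test 2 (use post1 as new prior): P(+) = 9/10*27/31 + 3/10*4/31 = 51/62
P(B|+,+) = (243/310)/(51/62) = 81/85

81/85


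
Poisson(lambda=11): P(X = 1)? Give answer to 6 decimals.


P(X=1) = e^(-11) * 11^1 / 1!
≈ 0.00001670170079 * 11 / 1
≈ 0.000184

0.000184


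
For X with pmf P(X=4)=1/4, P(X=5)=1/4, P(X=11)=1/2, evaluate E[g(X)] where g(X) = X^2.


E[X^2] = sum(g(x)*P(x))
= 16*1/4 + 25*1/4 + 121*1/2
= 283/4

283/4


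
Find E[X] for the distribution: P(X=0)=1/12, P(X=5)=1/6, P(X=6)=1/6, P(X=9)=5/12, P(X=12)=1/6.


E[X] = sum(x * P(x))
= 0*1/12 + 5*1/6 + 6*1/6 + 9*5/12 + 12*1/6
= 91/12

91/12


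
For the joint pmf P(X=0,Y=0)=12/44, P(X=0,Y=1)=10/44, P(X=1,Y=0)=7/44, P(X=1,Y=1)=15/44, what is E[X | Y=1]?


P(Y=1) = 25/44
E[X|Y=1] = (0*10 + 1*15)/25 = 15/25 = 3/5

3/5


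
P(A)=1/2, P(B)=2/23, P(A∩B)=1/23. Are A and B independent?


P(A)*P(B) = 1/2*2/23 = 1/23
P(A∩B) = 1/23, which equals P(A)P(B), so independent

Yes, A and B are independent


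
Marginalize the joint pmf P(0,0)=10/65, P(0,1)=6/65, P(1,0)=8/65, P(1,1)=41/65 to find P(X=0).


P(X=0) = P(0,0)+P(0,1) = 10/65 + 6/65 = 16/65

16/65


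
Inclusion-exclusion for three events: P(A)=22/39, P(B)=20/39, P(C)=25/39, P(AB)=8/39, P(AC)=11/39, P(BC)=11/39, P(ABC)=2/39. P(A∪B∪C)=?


P(A∪B∪C) = P(A)+P(B)+P(C) - P(AB)-P(AC)-P(BC) + P(ABC)
= 22/39+20/39+25/39 - 8/39-11/39-11/39 + 2/39
= 1

1


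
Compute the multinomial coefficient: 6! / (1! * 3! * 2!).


6! = 720
Denominator: 1!=1 * 3!=6 * 2!=2
Coefficient = 720 / 12 = 60

60


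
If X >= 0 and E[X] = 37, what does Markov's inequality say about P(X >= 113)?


Markov: P(X >= a) <= E[X]/a
P(X >= 113) <= 37/113

37/113


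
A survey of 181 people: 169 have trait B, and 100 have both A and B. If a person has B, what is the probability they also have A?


P(A|B) = P(A∩B)/P(B) = (100/181)/(169/181) = 100/169

100/169


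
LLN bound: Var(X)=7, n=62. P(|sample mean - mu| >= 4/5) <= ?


Var(Xbar) = Var(X)/n = 7/62
Chebyshev: P(|Xbar-mu| >= 4/5) <= Var(Xbar)/(4/5)^2 = (7/62)/(16/25) = 175/992

175/992


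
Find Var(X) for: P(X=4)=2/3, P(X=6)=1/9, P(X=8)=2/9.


E[X] = 46/9, E[X^2] = 260/9
Var(X) = E[X^2] - (E[X])^2 = 260/9 - (46/9)^2 = 224/81

224/81


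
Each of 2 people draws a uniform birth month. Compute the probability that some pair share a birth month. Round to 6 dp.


P(all different) = prod((12-i)/12 for i=0..1) = 0.916667
P(at least one match) = 1 - 0.916667 = 0.083333

0.083333


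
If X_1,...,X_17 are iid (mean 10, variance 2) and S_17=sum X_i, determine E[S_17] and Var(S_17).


E[S_n] = n*mu = 17*10 = 170
Var(S_n) = n*sigma^2 = 17*2 = 34

E[S_17]=170, Var(S_17)=34


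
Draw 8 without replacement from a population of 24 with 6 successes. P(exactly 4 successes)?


P(X=4) = C(6,4)*C(18,4) / C(24,8)
= 15*3060 / 735471
= 45900/735471 = 300/4807

300/4807


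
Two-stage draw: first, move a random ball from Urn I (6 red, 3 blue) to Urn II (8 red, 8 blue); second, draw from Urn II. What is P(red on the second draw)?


P(transfer red) = 6/9 = 2/3; P(transfer blue) = 1/3
If red transferred: Urn II has 9 red of 17, so P(red|red moved) = 9/17
If blue transferred: Urn II has 8 red of 17, so P(red|blue moved) = 8/17
By total probability: P(red) = 2/3*9/17 + 1/3*8/17 = 26/51

26/51


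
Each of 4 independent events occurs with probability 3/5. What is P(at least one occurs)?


P(at least one) = 1 - P(none)
P(none) = (1 - 3/5)^4 = (2/5)^4 = 16/625
P(at least one) = 1 - 16/625 = 609/625

609/625


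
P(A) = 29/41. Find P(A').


P(A') = 1 - P(A) = 1 - 29/41 = 12/41

12/41


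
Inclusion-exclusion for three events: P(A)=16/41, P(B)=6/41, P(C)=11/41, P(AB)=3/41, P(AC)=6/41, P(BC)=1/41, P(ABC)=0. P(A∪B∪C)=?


P(A∪B∪C) = P(A)+P(B)+P(C) - P(AB)-P(AC)-P(BC) + P(ABC)
= 16/41+6/41+11/41 - 3/41-6/41-1/41 + 0
= 23/41

23/41


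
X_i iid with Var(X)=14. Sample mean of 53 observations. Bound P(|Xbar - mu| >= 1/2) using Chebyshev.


Var(Xbar) = Var(X)/n = 14/53
Chebyshev: P(|Xbar-mu| >= 1/2) <= Var(Xbar)/(1/2)^2 = (14/53)/(1/4) = 56/53
Bound exceeds 1, so trivial bound: 1

1


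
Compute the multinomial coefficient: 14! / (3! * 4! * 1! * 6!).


14! = 87178291200
Denominator: 3!=6 * 4!=24 * 1!=1 * 6!=720
Coefficient = 87178291200 / 103680 = 840840

840840


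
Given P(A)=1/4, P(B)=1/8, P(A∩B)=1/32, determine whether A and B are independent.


P(A)*P(B) = 1/4*1/8 = 1/32
P(A∩B) = 1/32, which equals P(A)P(B), so independent

Yes, A and B are independent


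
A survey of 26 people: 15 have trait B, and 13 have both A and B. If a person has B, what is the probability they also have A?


P(A|B) = P(A∩B)/P(B) = (13/26)/(15/26) = 13/15

13/15


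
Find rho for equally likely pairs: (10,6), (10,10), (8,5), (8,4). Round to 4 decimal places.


Cov(X,Y) = 1.7500, Var(X) = 1.0000, Var(Y) = 5.1875
rho = Cov/(sqrt(VarX)*sqrt(VarY)) = 0.7683

0.7683


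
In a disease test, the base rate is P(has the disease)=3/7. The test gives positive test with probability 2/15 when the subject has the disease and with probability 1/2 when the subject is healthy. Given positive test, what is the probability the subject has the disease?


P(A) = P(A|B)P(B) + P(A|B')P(B') = 2/15*3/7 + 1/2*4/7 = 12/35
P(B|A) = P(A|B)P(B)/P(A) = (2/35)/(12/35) = 1/6

1/6


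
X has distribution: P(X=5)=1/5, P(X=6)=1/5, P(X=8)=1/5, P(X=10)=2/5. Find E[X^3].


E[X^3] = sum(g(x)*P(x))
= 125*1/5 + 216*1/5 + 512*1/5 + 1000*2/5
= 2853/5

2853/5


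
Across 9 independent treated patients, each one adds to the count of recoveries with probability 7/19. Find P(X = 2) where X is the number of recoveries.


P(X=2) = C(9,2) * p^2 * (1-p)^7
= 36 * 49/361 * 35831808/893871739
= 63207309312/322687697779

63207309312/322687697779


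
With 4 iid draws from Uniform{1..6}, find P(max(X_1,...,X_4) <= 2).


P(max <= 2) = P(all X_i <= 2) = (P(X_1 <= 2))^4
= (2/6)^4 = (1/3)^4 = 1/81

1/81


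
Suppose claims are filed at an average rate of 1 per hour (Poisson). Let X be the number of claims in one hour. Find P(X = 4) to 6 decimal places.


P(X=4) = e^(-1) * 1^4 / 4!
≈ 0.3678794412 * 1 / 24
≈ 0.015328

0.015328


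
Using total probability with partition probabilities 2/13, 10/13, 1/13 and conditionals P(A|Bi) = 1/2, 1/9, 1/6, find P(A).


P(A) = P(A|B1)P(B1) + P(A|B2)P(B2) + P(A|B3)P(B3)
= 1/2*2/13 + 1/9*10/13 + 1/6*1/13
= 1/13 + 10/117 + 1/78 = 41/234

41/234


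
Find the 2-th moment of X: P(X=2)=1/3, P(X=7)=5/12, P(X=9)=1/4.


E[X^2] = sum(x^2 * P(x))
= 4*1/3 + 49*5/12 + 81*1/4
= 42

42


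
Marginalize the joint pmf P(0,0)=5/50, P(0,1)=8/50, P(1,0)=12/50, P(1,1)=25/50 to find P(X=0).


P(X=0) = P(0,0)+P(0,1) = 5/50 + 8/50 = 13/50

13/50


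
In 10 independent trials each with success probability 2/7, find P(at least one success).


P(at least one) = 1 - P(none)
P(none) = (1 - 2/7)^10 = (5/7)^10 = 9765625/282475249
P(at least one) = 1 - 9765625/282475249 = 272709624/282475249

272709624/282475249


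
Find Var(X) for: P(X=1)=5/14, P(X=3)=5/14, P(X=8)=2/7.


E[X] = 26/7, E[X^2] = 153/7
Var(X) = E[X^2] - (E[X])^2 = 153/7 - (26/7)^2 = 395/49

395/49


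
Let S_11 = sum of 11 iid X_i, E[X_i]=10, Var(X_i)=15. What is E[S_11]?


E[S_n] = n*E[X_1] = 11*10 = 110

110


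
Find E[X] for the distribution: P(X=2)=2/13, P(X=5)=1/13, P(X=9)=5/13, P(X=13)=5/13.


E[X] = sum(x * P(x))
= 2*2/13 + 5*1/13 + 9*5/13 + 13*5/13
= 119/13

119/13


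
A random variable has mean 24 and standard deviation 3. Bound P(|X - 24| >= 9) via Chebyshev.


k = 9/3 = 3
Chebyshev: P(|X-mu| >= k*sigma) <= 1/k^2 = 1/3^2 = 1/9

1/9


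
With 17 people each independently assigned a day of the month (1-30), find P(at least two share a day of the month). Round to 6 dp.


P(all different) = prod((30-i)/30 for i=0..16) = 0.003299
P(at least one match) = 1 - 0.003299 = 0.996701

0.996701


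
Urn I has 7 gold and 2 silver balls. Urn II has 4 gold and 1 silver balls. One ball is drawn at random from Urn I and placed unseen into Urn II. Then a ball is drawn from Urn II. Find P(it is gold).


P(transfer gold) = 7/9; P(transfer silver) = 2/9
If gold transferred: Urn II has 5 gold of 6, so P(gold|gold moved) = 5/6
If silver transferred: Urn II has 4 gold of 6, so P(gold|silver moved) = 2/3
By total probability: P(gold) = 7/9*5/6 + 2/9*2/3 = 43/54

43/54


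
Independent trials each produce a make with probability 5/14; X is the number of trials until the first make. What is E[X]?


For geometric (trials until first success), E[X] = 1/p = 1/(5/14) = 14/5

14/5


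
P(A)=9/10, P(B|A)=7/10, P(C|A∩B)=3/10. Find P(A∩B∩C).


P(A∩B∩C) = P(A) * P(B|A) * P(C|A∩B)
= 9/10 * 7/10 * 3/10
= 63/100 * 3/10 = 189/1000

189/1000


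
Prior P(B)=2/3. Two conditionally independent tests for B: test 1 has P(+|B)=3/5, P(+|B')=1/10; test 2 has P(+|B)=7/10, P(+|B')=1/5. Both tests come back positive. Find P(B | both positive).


After test 1: P(+) = 3/5*2/3 + 1/10*1/3 = 13/30
P(B|+) = (2/5)/(13/30) = 12/13
After test 2 (use post1 as new prior): P(+) = 7/10*12/13 + 1/5*1/13 = 43/65
P(B|+,+) = (42/65)/(43/65) = 42/43

42/43


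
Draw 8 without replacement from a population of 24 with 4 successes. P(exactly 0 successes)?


P(X=0) = C(4,0)*C(20,8) / C(24,8)
= 1*125970 / 735471
= 125970/735471 = 130/759

130/759


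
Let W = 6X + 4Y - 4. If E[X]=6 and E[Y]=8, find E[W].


E[6X + 4Y - 4] = 6*E[X] + 4*E[Y] - 4
= (6)*(6) + (4)*(8) + (-4)
= 36 + 32 - 4 = 64

64


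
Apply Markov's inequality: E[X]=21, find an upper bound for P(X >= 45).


Markov: P(X >= a) <= E[X]/a
P(X >= 45) <= 21/45 = 7/15

7/15


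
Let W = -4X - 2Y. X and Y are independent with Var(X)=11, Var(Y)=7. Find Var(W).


Independence => Cov(X,Y)=0
Var(-4X - 2Y) = (-4)^2*Var(X) + (-2)^2*Var(Y)
= 16*11 + 4*7 = 204

204


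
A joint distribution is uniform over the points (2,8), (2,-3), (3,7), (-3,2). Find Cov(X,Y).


E[X]=1, E[Y]=7/2, E[XY]=25/4
Cov(X,Y) = E[XY] - E[X]E[Y] = 25/4 - 1*7/2 = 11/4

11/4


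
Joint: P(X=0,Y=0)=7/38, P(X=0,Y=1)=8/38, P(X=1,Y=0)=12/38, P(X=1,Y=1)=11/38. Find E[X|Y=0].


P(Y=0) = 19/38
E[X|Y=0] = (0*7 + 1*12)/19 = 12/19

12/19


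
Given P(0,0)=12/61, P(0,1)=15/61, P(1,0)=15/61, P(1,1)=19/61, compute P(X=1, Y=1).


Read from table: P(X=1, Y=1) = 19/61

19/61


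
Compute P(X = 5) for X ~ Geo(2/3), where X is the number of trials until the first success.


P(X=5) = (1-p)^4 * p = (1/3)^4 * 2/3
= 1/81 * 2/3 = 2/243

2/243


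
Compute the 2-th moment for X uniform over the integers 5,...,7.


E[X^2] = (1/3) * sum(x^2 for x=5..7)
= 110/3

110/3


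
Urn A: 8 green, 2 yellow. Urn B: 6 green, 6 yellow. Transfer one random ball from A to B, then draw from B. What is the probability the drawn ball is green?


P(transfer green) = 8/10 = 4/5; P(transfer yellow) = 1/5
If green transferred: Urn II has 7 green of 13, so P(green|green moved) = 7/13
If yellow transferred: Urn II has 6 green of 13, so P(green|yellow moved) = 6/13
By total probability: P(green) = 4/5*7/13 + 1/5*6/13 = 34/65

34/65


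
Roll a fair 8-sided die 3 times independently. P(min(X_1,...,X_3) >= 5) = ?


P(min >= 5) = P(all X_i >= 5) = (P(X_1 >= 5))^3
= (4/8)^3 = (1/2)^3 = 1/8

1/8


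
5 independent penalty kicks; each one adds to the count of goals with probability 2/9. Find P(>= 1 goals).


P(at least one) = 1 - P(none)
P(none) = (1 - 2/9)^5 = (7/9)^5 = 16807/59049
P(at least one) = 1 - 16807/59049 = 42242/59049

42242/59049


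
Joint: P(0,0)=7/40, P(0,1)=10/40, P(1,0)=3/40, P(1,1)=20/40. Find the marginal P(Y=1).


P(Y=1) = P(0,1)+P(1,1) = 10/40 + 20/40 = 30/40 = 3/4

3/4


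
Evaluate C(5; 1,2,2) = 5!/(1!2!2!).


5! = 120
Denominator: 1!=1 * 2!=2 * 2!=2
Coefficient = 120 / 4 = 30

30


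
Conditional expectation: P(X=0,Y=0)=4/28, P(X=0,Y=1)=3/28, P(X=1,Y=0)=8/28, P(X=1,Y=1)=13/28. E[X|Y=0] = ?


P(Y=0) = 12/28
E[X|Y=0] = (0*4 + 1*8)/12 = 8/12 = 2/3

2/3


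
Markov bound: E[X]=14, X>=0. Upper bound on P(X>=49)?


Markov: P(X >= a) <= E[X]/a
P(X >= 49) <= 14/49 = 2/7

2/7


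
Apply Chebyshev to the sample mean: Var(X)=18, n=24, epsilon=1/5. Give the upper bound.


Var(Xbar) = Var(X)/n = 18/24
Chebyshev: P(|Xbar-mu| >= 1/5) <= Var(Xbar)/(1/5)^2 = (3/4)/(1/25) = 75/4
Bound exceeds 1, so trivial bound: 1

1


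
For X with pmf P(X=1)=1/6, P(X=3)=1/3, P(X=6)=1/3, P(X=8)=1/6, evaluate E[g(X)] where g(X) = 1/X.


E[1/X] = sum(g(x)*P(x))
= 1*1/6 + 1/3*1/3 + 1/6*1/3 + 1/8*1/6
= 17/48

17/48


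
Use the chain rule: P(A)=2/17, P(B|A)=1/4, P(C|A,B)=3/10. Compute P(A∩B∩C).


P(A∩B∩C) = P(A) * P(B|A) * P(C|A∩B)
= 2/17 * 1/4 * 3/10
= 1/34 * 3/10 = 3/340

3/340


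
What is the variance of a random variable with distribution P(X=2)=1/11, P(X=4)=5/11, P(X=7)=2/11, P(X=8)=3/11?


E[X] = 60/11, E[X^2] = 34
Var(X) = E[X^2] - (E[X])^2 = 34 - (60/11)^2 = 514/121

514/121


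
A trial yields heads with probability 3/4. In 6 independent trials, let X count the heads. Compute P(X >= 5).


P(X>=5) = P(X=5) + P(X=6)
= 729/2048 + 729/4096
= 2187/4096

2187/4096


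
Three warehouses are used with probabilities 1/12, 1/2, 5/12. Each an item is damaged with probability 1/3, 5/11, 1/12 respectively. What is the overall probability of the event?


P(A) = P(A|B1)P(B1) + P(A|B2)P(B2) + P(A|B3)P(B3)
= 1/3*1/12 + 5/11*1/2 + 1/12*5/12
= 1/36 + 5/22 + 5/144 = 51/176

51/176


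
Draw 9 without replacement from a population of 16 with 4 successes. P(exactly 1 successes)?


P(X=1) = C(4,1)*C(12,8) / C(16,9)
= 4*495 / 11440
= 1980/11440 = 9/52

9/52


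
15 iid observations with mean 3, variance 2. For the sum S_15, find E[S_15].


E[S_n] = n*E[X_1] = 15*3 = 45

45


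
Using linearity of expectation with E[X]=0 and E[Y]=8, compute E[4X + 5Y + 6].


E[4X + 5Y + 6] = 4*E[X] + 5*E[Y] + 6
= (4)*(0) + (5)*(8) + (6)
= 0 + 40 + 6 = 46

46


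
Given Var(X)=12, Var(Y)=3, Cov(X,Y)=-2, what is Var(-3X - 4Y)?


Var(-3X - 4Y) = (-3)^2*Var(X) + (-4)^2*Var(Y) + 2*(-3)*(-4)*Cov(X,Y)
= 9*12 + 16*3 + 24*(-2)
= 108 + 48 - 48 = 108

108


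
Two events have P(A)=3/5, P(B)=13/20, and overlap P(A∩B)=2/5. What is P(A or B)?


P(A∪B) = P(A) + P(B) - P(A∩B)
= 3/5 + 13/20 - 2/5 = 17/20

17/20


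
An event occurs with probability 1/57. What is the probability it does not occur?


P(A') = 1 - P(A) = 1 - 1/57 = 56/57

56/57


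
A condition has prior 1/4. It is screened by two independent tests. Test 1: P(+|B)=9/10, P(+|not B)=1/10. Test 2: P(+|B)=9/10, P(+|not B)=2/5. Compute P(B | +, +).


After test 1: P(+) = 9/10*1/4 + 1/10*3/4 = 3/10
P(B|+) = (9/40)/(3/10) = 3/4
After test 2 (use post1 as new prior): P(+) = 9/10*3/4 + 2/5*1/4 = 31/40
P(B|+,+) = (27/40)/(31/40) = 27/31

27/31


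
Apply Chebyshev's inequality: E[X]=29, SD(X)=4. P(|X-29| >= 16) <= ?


k = 16/4 = 4
Chebyshev: P(|X-mu| >= k*sigma) <= 1/k^2 = 1/4^2 = 1/16

1/16


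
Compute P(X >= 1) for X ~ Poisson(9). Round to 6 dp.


P(X>=1) = 1 - P(X<=0) = 1 - (e^(-9)*9^0/0!)
≈ 1 - 0.0001234098 = 0.9998765902
≈ 0.999877

0.999877


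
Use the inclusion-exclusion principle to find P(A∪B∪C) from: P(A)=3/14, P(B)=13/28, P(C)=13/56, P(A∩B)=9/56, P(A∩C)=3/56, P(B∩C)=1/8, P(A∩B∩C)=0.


P(A∪B∪C) = P(A)+P(B)+P(C) - P(AB)-P(AC)-P(BC) + P(ABC)
= 3/14+13/28+13/56 - 9/56-3/56-1/8 + 0
= 4/7

4/7


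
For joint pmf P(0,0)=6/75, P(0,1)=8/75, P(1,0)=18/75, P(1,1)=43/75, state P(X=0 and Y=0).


Read from table: P(X=0, Y=0) = 6/75 = 2/25

2/25


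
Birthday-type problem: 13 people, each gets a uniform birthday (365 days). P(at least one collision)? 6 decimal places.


P(all different) = prod((365-i)/365 for i=0..12) = 0.805590
P(at least one match) = 1 - 0.805590 = 0.194410

0.194410


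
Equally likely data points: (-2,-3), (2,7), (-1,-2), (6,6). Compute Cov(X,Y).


E[X]=5/4, E[Y]=2, E[XY]=29/2
Cov(X,Y) = E[XY] - E[X]E[Y] = 29/2 - 5/4*2 = 12

12


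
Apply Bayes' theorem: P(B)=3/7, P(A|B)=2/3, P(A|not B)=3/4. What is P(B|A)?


P(A) = P(A|B)P(B) + P(A|B')P(B') = 2/3*3/7 + 3/4*4/7 = 5/7
P(B|A) = P(A|B)P(B)/P(A) = (2/7)/(5/7) = 2/5

2/5


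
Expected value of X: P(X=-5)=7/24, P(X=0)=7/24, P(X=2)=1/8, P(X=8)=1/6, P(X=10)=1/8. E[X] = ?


E[X] = sum(x * P(x))
= -5*7/24 + 0*7/24 + 2*1/8 + 8*1/6 + 10*1/8
= 11/8

11/8


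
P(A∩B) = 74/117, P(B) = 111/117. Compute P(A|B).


P(A|B) = P(A∩B)/P(B) = (74/117)/(111/117) = 74/111 = 2/3

2/3


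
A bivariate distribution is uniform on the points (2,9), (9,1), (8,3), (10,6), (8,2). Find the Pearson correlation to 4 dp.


Cov(X,Y) = -5.6800, Var(X) = 7.8400, Var(Y) = 8.5600
rho = Cov/(sqrt(VarX)*sqrt(VarY)) = -0.6934

-0.6934


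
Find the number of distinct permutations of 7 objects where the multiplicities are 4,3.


7! = 5040
Denominator: 4!=24 * 3!=6
Coefficient = 5040 / 144 = 35

35


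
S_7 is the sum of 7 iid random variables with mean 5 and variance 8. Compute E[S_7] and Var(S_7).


E[S_n] = n*mu = 7*5 = 35
Var(S_n) = n*sigma^2 = 7*8 = 56

E[S_7]=35, Var(S_7)=56


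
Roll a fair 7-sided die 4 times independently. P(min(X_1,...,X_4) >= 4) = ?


P(min >= 4) = P(all X_i >= 4) = (P(X_1 >= 4))^4
= (4/7)^4 = 256/2401

256/2401


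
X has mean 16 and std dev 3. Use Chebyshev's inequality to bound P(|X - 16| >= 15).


k = 15/3 = 5
Chebyshev: P(|X-mu| >= k*sigma) <= 1/k^2 = 1/5^2 = 1/25

1/25


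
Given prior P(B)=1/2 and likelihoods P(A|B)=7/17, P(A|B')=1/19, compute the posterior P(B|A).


P(A) = P(A|B)P(B) + P(A|B')P(B') = 7/17*1/2 + 1/19*1/2 = 75/323
P(B|A) = P(A|B)P(B)/P(A) = (7/34)/(75/323) = 133/150

133/150


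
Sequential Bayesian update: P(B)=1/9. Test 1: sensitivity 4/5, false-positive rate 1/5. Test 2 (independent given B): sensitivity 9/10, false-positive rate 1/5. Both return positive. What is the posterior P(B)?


After test 1: P(+) = 4/5*1/9 + 1/5*8/9 = 4/15
P(B|+) = (4/45)/(4/15) = 1/3
After test 2 (use post1 as new prior): P(+) = 9/10*1/3 + 1/5*2/3 = 13/30
P(B|+,+) = (3/10)/(13/30) = 9/13

9/13


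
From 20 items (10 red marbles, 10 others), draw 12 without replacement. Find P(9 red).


P(X=9) = C(10,9)*C(10,3) / C(20,12)
= 10*120 / 125970
= 1200/125970 = 40/4199

40/4199


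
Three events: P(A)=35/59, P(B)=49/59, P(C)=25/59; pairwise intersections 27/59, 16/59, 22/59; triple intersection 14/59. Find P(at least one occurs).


P(A∪B∪C) = P(A)+P(B)+P(C) - P(AB)-P(AC)-P(BC) + P(ABC)
= 35/59+49/59+25/59 - 27/59-16/59-22/59 + 14/59
= 58/59

58/59


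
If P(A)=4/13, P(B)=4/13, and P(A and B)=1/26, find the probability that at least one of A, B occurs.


P(A∪B) = P(A) + P(B) - P(A∩B)
= 4/13 + 4/13 - 1/26 = 15/26

15/26


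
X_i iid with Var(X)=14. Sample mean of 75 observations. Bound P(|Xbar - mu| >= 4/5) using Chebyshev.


Var(Xbar) = Var(X)/n = 14/75
Chebyshev: P(|Xbar-mu| >= 4/5) <= Var(Xbar)/(4/5)^2 = (14/75)/(16/25) = 7/24

7/24


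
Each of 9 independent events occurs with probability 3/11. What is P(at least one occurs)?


P(at least one) = 1 - P(none)
P(none) = (1 - 3/11)^9 = (8/11)^9 = 134217728/2357947691
P(at least one) = 1 - 134217728/2357947691 = 2223729963/2357947691

2223729963/2357947691


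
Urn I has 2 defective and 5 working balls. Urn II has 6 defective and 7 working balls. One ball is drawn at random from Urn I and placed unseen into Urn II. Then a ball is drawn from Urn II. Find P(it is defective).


P(transfer defective) = 2/7; P(transfer working) = 5/7
If defective transferred: Urn II has 7 defective of 14, so P(defective|defective moved) = 1/2
If working transferred: Urn II has 6 defective of 14, so P(defective|working moved) = 3/7
By total probability: P(defective) = 2/7*1/2 + 5/7*3/7 = 22/49

22/49


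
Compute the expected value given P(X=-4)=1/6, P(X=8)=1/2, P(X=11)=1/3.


E[X] = sum(x * P(x))
= -4*1/6 + 8*1/2 + 11*1/3
= 7

7


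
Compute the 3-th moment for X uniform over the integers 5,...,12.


E[X^3] = (1/8) * sum(x^3 for x=5..12)
= 5984/8 = 748

748


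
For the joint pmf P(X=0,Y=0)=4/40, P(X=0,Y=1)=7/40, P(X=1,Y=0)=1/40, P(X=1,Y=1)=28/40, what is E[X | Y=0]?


P(Y=0) = 5/40
E[X|Y=0] = (0*4 + 1*1)/5 = 1/5

1/5


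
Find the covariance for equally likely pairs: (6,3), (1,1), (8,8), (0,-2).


E[X]=15/4, E[Y]=5/2, E[XY]=83/4
Cov(X,Y) = E[XY] - E[X]E[Y] = 83/4 - 15/4*5/2 = 91/8

91/8


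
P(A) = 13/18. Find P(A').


P(A') = 1 - P(A) = 1 - 13/18 = 5/18

5/18


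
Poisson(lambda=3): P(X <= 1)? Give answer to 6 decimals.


P(X<=1) = e^(-3)*3^0/0! + e^(-3)*3^1/1!
≈ 0.0497870684 + 0.1493612051
= 0.1991482735
≈ 0.199148

0.199148


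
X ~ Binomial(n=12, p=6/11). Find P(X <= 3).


P(X<=3) = P(X=0) + P(X=1) + P(X=2) + P(X=3)
= 244140625/3138428376721 + 3515625000/3138428376721 + 2109375000/285311670611 + 8437500000/285311670611
= 10888671875/285311670611

10888671875/285311670611


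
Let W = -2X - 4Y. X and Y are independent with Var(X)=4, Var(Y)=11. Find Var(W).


Independence => Cov(X,Y)=0
Var(-2X - 4Y) = (-2)^2*Var(X) + (-4)^2*Var(Y)
= 4*4 + 16*11 = 192

192


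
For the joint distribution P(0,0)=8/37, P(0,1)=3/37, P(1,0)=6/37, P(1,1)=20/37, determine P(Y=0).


P(Y=0) = P(0,0)+P(1,0) = 8/37 + 6/37 = 14/37

14/37


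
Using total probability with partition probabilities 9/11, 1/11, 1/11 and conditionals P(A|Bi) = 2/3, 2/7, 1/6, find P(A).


P(A) = P(A|B1)P(B1) + P(A|B2)P(B2) + P(A|B3)P(B3)
= 2/3*9/11 + 2/7*1/11 + 1/6*1/11
= 6/11 + 2/77 + 1/66 = 271/462

271/462


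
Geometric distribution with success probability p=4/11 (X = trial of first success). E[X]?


For geometric (trials until first success), E[X] = 1/p = 1/(4/11) = 11/4

11/4


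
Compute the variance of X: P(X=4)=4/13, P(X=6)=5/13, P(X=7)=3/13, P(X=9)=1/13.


E[X] = 76/13, E[X^2] = 472/13
Var(X) = E[X^2] - (E[X])^2 = 472/13 - (76/13)^2 = 360/169

360/169


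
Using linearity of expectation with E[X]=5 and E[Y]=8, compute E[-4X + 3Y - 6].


E[-4X + 3Y - 6] = -4*E[X] + 3*E[Y] - 6
= (-4)*(5) + (3)*(8) + (-6)
= -20 + 24 - 6 = -2

-2


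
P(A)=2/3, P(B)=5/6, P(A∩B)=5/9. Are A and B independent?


P(A)*P(B) = 2/3*5/6 = 5/9
P(A∩B) = 5/9, which equals P(A)P(B), so independent

Yes, A and B are independent


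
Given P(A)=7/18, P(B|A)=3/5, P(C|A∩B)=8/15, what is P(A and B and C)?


P(A∩B∩C) = P(A) * P(B|A) * P(C|A∩B)
= 7/18 * 3/5 * 8/15
= 7/30 * 8/15 = 28/225

28/225


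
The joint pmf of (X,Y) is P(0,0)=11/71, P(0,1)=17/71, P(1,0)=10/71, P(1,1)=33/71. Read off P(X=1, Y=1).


Read from table: P(X=1, Y=1) = 33/71

33/71


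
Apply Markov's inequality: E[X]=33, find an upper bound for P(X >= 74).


Markov: P(X >= a) <= E[X]/a
P(X >= 74) <= 33/74

33/74


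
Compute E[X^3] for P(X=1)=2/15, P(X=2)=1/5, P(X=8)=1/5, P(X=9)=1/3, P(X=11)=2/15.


E[X^3] = sum(g(x)*P(x))
= 1*2/15 + 8*1/5 + 512*1/5 + 729*1/3 + 1331*2/15
= 2623/5

2623/5


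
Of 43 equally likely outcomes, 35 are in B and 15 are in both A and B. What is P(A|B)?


P(A|B) = P(A∩B)/P(B) = (15/43)/(35/43) = 15/35 = 3/7

3/7


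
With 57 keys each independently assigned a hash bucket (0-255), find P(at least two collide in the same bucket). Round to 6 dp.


P(all different) = prod((256-i)/256 for i=0..56) = 0.001169
P(at least one match) = 1 - 0.001169 = 0.998831

0.998831


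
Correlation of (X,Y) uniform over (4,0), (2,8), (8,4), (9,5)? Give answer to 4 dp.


Cov(X,Y) = -1.1875, Var(X) = 8.1875, Var(Y) = 8.1875
rho = Cov/(sqrt(VarX)*sqrt(VarY)) = -0.1450

-0.1450


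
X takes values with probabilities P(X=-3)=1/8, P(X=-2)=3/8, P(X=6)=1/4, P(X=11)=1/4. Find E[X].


E[X] = sum(x * P(x))
= -3*1/8 - 2*3/8 + 6*1/4 + 11*1/4
= 25/8

25/8


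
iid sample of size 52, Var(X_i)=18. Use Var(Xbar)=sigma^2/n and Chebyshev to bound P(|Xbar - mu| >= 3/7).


Var(Xbar) = Var(X)/n = 18/52
Chebyshev: P(|Xbar-mu| >= 3/7) <= Var(Xbar)/(3/7)^2 = (9/26)/(9/49) = 49/26
Bound exceeds 1, so trivial bound: 1

1


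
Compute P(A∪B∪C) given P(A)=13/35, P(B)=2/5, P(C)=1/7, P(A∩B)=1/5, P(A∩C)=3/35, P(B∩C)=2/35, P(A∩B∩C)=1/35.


P(A∪B∪C) = P(A)+P(B)+P(C) - P(AB)-P(AC)-P(BC) + P(ABC)
= 13/35+2/5+1/7 - 1/5-3/35-2/35 + 1/35
= 3/5

3/5


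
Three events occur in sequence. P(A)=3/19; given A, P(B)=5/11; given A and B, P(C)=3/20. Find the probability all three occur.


P(A∩B∩C) = P(A) * P(B|A) * P(C|A∩B)
= 3/19 * 5/11 * 3/20
= 15/209 * 3/20 = 9/836

9/836


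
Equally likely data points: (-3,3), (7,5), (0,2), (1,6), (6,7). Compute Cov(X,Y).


E[X]=11/5, E[Y]=23/5, E[XY]=74/5
Cov(X,Y) = E[XY] - E[X]E[Y] = 74/5 - 11/5*23/5 = 117/25

117/25


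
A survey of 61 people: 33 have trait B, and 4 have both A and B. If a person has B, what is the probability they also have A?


P(A|B) = P(A∩B)/P(B) = (4/61)/(33/61) = 4/33

4/33


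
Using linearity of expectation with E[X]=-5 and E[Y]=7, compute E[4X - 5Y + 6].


E[4X - 5Y + 6] = 4*E[X] - 5*E[Y] + 6
= (4)*(-5) + (-5)*(7) + (6)
= -20 - 35 + 6 = -49

-49


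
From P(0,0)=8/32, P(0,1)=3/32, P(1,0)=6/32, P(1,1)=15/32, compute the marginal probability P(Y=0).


P(Y=0) = P(0,0)+P(1,0) = 8/32 + 6/32 = 14/32 = 7/16

7/16


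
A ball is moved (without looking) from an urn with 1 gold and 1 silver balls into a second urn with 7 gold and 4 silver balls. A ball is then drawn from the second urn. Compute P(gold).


P(transfer gold) = 1/2; P(transfer silver) = 1/2
If gold transferred: Urn II has 8 gold of 12, so P(gold|gold moved) = 2/3
If silver transferred: Urn II has 7 gold of 12, so P(gold|silver moved) = 7/12
By total probability: P(gold) = 1/2*2/3 + 1/2*7/12 = 5/8

5/8


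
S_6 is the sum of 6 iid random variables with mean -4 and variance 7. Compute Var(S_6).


By independence, Var(S_n) = n*Var(X_1) = 6*7 = 42

42


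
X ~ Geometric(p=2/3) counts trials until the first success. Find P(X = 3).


P(X=3) = (1-p)^2 * p = (1/3)^2 * 2/3
= 1/9 * 2/3 = 2/27

2/27


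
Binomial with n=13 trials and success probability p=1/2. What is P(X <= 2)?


P(X<=2) = P(X=0) + P(X=1) + P(X=2)
= 1/8192 + 13/8192 + 39/4096
= 23/2048

23/2048


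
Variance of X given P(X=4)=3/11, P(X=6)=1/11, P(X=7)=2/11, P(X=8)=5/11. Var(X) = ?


E[X] = 72/11, E[X^2] = 502/11
Var(X) = E[X^2] - (E[X])^2 = 502/11 - (72/11)^2 = 338/121

338/121


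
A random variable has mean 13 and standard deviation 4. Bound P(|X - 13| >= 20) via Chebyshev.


k = 20/4 = 5
Chebyshev: P(|X-mu| >= k*sigma) <= 1/k^2 = 1/5^2 = 1/25

1/25


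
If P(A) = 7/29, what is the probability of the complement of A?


P(A') = 1 - P(A) = 1 - 7/29 = 22/29

22/29


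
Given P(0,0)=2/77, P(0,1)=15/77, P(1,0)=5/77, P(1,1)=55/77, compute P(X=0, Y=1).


Read from table: P(X=0, Y=1) = 15/77

15/77


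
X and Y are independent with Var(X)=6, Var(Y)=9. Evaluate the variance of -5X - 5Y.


Independence => Cov(X,Y)=0
Var(-5X - 5Y) = (-5)^2*Var(X) + (-5)^2*Var(Y)
= 25*6 + 25*9 = 375

375


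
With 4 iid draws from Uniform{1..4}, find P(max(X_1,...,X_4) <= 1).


P(max <= 1) = P(all X_i <= 1) = (P(X_1 <= 1))^4
= (1/4)^4 = 1/256

1/256


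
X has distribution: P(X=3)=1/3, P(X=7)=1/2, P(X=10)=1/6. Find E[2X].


E[2X] = sum(g(x)*P(x))
= 6*1/3 + 14*1/2 + 20*1/6
= 37/3

37/3


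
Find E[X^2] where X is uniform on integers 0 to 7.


E[X^2] = (1/8) * sum(x^2 for x=0..7)
= 140/8 = 35/2

35/2


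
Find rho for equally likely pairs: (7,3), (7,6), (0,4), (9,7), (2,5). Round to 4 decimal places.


Cov(X,Y) = 2.2000, Var(X) = 11.6000, Var(Y) = 2.0000
rho = Cov/(sqrt(VarX)*sqrt(VarY)) = 0.4568

0.4568


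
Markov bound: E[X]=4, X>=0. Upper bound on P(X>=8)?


Markov: P(X >= a) <= E[X]/a
P(X >= 8) <= 4/8 = 1/2

1/2


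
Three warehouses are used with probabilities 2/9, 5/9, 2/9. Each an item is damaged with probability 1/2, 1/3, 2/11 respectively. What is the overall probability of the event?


P(A) = P(A|B1)P(B1) + P(A|B2)P(B2) + P(A|B3)P(B3)
= 1/2*2/9 + 1/3*5/9 + 2/11*2/9
= 1/9 + 5/27 + 4/99 = 100/297

100/297


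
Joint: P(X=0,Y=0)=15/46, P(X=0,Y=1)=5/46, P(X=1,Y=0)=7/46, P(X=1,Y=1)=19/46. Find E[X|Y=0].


P(Y=0) = 22/46
E[X|Y=0] = (0*15 + 1*7)/22 = 7/22

7/22


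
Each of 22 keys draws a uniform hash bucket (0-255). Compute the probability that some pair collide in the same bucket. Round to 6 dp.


P(all different) = prod((256-i)/256 for i=0..21) = 0.395058
P(at least one match) = 1 - 0.395058 = 0.604942

0.604942


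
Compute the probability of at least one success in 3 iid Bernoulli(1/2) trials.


P(at least one) = 1 - P(none)
P(none) = (1 - 1/2)^3 = (1/2)^3 = 1/8
P(at least one) = 1 - 1/8 = 7/8

7/8


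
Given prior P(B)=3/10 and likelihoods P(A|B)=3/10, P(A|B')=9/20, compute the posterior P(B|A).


P(A) = P(A|B)P(B) + P(A|B')P(B') = 3/10*3/10 + 9/20*7/10 = 81/200
P(B|A) = P(A|B)P(B)/P(A) = (9/100)/(81/200) = 2/9

2/9


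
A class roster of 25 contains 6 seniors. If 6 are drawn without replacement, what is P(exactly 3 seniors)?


P(X=3) = C(6,3)*C(19,3) / C(25,6)
= 20*969 / 177100
= 19380/177100 = 969/8855

969/8855


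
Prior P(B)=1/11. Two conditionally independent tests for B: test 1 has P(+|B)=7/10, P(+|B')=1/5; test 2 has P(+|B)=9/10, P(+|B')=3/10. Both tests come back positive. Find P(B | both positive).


After test 1: P(+) = 7/10*1/11 + 1/5*10/11 = 27/110
P(B|+) = (7/110)/(27/110) = 7/27
After test 2 (use post1 as new prior): P(+) = 9/10*7/27 + 3/10*20/27 = 41/90
P(B|+,+) = (7/30)/(41/90) = 21/41

21/41


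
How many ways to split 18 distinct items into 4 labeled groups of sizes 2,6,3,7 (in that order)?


18! = 6402373705728000
Denominator: 2!=2 * 6!=720 * 3!=6 * 7!=5040
Coefficient = 6402373705728000 / 43545600 = 147026880

147026880


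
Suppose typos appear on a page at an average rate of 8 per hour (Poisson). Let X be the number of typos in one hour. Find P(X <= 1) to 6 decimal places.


P(X<=1) = e^(-8)*8^0/0! + e^(-8)*8^1/1!
≈ 0.0003354626 + 0.0026837010
= 0.0030191636
≈ 0.003019

0.003019


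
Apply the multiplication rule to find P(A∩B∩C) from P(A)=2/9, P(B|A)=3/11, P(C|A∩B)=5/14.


P(A∩B∩C) = P(A) * P(B|A) * P(C|A∩B)
= 2/9 * 3/11 * 5/14
= 2/33 * 5/14 = 5/231

5/231


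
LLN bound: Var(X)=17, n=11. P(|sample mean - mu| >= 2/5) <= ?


Var(Xbar) = Var(X)/n = 17/11
Chebyshev: P(|Xbar-mu| >= 2/5) <= Var(Xbar)/(2/5)^2 = (17/11)/(4/25) = 425/44
Bound exceeds 1, so trivial bound: 1

1


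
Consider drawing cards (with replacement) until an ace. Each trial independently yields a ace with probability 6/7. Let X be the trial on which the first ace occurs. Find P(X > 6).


P(X > 6) = P(first 6 trials all fail) = (1-p)^6 = (1/7)^6 = 1/117649

1/117649


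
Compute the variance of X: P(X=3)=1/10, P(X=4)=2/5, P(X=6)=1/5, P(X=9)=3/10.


E[X] = 29/5, E[X^2] = 194/5
Var(X) = E[X^2] - (E[X])^2 = 194/5 - (29/5)^2 = 129/25

129/25


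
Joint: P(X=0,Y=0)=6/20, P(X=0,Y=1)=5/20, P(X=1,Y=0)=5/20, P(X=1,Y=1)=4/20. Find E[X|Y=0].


P(Y=0) = 11/20
E[X|Y=0] = (0*6 + 1*5)/11 = 5/11

5/11


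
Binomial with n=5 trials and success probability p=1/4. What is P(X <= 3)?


P(X<=3) = P(X=0) + P(X=1) + P(X=2) + P(X=3)
= 243/1024 + 405/1024 + 135/512 + 45/512
= 63/64

63/64


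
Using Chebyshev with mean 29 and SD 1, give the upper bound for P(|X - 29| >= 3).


k = 3/1 = 3
Chebyshev: P(|X-mu| >= k*sigma) <= 1/k^2 = 1/3^2 = 1/9

1/9


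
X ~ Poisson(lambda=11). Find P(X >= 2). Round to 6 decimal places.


P(X>=2) = 1 - P(X<=1) = 1 - (e^(-11)*11^0/0! + e^(-11)*11^1/1!)
≈ 1 - (0.0000167017 + 0.0001837187)
= 1 - 0.0002004204 = 0.9997995796
≈ 0.999800

0.999800


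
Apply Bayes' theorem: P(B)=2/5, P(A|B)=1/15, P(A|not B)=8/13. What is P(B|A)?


P(A) = P(A|B)P(B) + P(A|B')P(B') = 1/15*2/5 + 8/13*3/5 = 386/975
P(B|A) = P(A|B)P(B)/P(A) = (2/75)/(386/975) = 13/193

13/193


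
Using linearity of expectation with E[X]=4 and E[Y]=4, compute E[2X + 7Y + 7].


E[2X + 7Y + 7] = 2*E[X] + 7*E[Y] + 7
= (2)*(4) + (7)*(4) + (7)
= 8 + 28 + 7 = 43

43


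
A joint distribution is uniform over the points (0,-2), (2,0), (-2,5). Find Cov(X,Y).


E[X]=0, E[Y]=1, E[XY]=-10/3
Cov(X,Y) = E[XY] - E[X]E[Y] = -10/3 - 0*1 = -10/3

-10/3


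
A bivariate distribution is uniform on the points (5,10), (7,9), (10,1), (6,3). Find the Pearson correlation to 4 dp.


Cov(X,Y) = -5.0000, Var(X) = 3.5000, Var(Y) = 14.6875
rho = Cov/(sqrt(VarX)*sqrt(VarY)) = -0.6974

-0.6974


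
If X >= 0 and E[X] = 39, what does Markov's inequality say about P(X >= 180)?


Markov: P(X >= a) <= E[X]/a
P(X >= 180) <= 39/180 = 13/60

13/60


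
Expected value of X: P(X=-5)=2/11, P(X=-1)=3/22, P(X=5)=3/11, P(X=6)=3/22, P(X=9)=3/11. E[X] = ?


E[X] = sum(x * P(x))
= -5*2/11 - 1*3/22 + 5*3/11 + 6*3/22 + 9*3/11
= 79/22

79/22


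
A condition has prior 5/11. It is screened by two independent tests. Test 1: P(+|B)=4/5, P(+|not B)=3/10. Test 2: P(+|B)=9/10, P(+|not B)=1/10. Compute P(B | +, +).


After test 1: P(+) = 4/5*5/11 + 3/10*6/11 = 29/55
P(B|+) = (4/11)/(29/55) = 20/29
After test 2 (use post1 as new prior): P(+) = 9/10*20/29 + 1/10*9/29 = 189/290
P(B|+,+) = (18/29)/(189/290) = 20/21

20/21


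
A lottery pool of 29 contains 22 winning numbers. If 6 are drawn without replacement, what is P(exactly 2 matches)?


P(X=2) = C(22,2)*C(7,4) / C(29,6)
= 231*35 / 475020
= 8085/475020 = 77/4524

77/4524


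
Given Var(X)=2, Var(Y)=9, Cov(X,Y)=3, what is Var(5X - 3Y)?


Var(5X - 3Y) = 5^2*Var(X) + (-3)^2*Var(Y) + 2*5*(-3)*Cov(X,Y)
= 25*2 + 9*9 - 30*3
= 50 + 81 - 90 = 41

41


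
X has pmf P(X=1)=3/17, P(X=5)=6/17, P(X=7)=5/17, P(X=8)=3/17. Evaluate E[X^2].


E[X^2] = sum(x^2 * P(x))
= 1*3/17 + 25*6/17 + 49*5/17 + 64*3/17
= 590/17

590/17


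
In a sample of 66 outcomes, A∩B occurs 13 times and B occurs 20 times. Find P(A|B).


P(A|B) = P(A∩B)/P(B) = (13/66)/(20/66) = 13/20

13/20


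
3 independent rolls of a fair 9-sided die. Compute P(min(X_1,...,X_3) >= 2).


P(min >= 2) = P(all X_i >= 2) = (P(X_1 >= 2))^3
= (8/9)^3 = 512/729

512/729


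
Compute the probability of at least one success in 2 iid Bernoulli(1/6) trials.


P(at least one) = 1 - P(none)
P(none) = (1 - 1/6)^2 = (5/6)^2 = 25/36
P(at least one) = 1 - 25/36 = 11/36

11/36


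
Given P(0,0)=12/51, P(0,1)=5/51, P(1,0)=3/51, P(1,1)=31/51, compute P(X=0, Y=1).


Read from table: P(X=0, Y=1) = 5/51

5/51


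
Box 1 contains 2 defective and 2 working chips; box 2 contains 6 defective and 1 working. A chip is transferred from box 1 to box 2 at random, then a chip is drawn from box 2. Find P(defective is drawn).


P(transfer defective) = 2/4 = 1/2; P(transfer working) = 1/2
If defective transferred: Urn II has 7 defective of 8, so P(defective|defective moved) = 7/8
If working transferred: Urn II has 6 defective of 8, so P(defective|working moved) = 3/4
By total probability: P(defective) = 1/2*7/8 + 1/2*3/4 = 13/16

13/16


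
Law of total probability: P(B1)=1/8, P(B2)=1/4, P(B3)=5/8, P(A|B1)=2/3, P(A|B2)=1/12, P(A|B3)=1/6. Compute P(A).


P(A) = P(A|B1)P(B1) + P(A|B2)P(B2) + P(A|B3)P(B3)
= 2/3*1/8 + 1/12*1/4 + 1/6*5/8
= 1/12 + 1/48 + 5/48 = 5/24

5/24


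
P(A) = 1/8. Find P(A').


P(A') = 1 - P(A) = 1 - 1/8 = 7/8

7/8


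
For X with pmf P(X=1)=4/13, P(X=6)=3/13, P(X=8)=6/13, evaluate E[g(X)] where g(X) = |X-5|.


E[|X-5|] = sum(g(x)*P(x))
= 4*4/13 + 1*3/13 + 3*6/13
= 37/13

37/13


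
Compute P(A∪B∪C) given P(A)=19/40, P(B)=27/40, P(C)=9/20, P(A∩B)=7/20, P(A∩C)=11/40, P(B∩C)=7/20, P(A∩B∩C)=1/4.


P(A∪B∪C) = P(A)+P(B)+P(C) - P(AB)-P(AC)-P(BC) + P(ABC)
= 19/40+27/40+9/20 - 7/20-11/40-7/20 + 1/4
= 7/8

7/8


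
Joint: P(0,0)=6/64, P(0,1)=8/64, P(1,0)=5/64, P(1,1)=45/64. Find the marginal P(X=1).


P(X=1) = P(1,0)+P(1,1) = 5/64 + 45/64 = 50/64 = 25/32

25/32


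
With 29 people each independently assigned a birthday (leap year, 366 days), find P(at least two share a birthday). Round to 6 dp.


P(all different) = prod((366-i)/366 for i=0..28) = 0.320056
P(at least one match) = 1 - 0.320056 = 0.679944

0.679944


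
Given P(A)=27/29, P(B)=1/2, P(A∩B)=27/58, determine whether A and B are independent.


P(A)*P(B) = 27/29*1/2 = 27/58
P(A∩B) = 27/58, which equals P(A)P(B), so independent

Yes, A and B are independent


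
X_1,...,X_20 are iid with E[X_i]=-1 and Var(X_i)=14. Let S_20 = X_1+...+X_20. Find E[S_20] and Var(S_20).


E[S_n] = n*mu = 20*-1 = -20
Var(S_n) = n*sigma^2 = 20*14 = 280

E[S_20]=-20, Var(S_20)=280


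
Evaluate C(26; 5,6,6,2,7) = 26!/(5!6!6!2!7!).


26! = 403291461126605635584000000
Denominator: 5!=120 * 6!=720 * 6!=720 * 2!=2 * 7!=5040
Coefficient = 403291461126605635584000000 / 627056640000 = 643149973065600

643149973065600


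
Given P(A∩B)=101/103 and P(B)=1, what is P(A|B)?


P(A|B) = P(A∩B)/P(B) = (101/103)/(103/103) = 101/103

101/103


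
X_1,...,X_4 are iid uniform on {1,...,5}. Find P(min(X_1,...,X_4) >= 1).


P(min >= 1) = P(all X_i >= 1) = (P(X_1 >= 1))^4
= (5/5)^4 = 1^4 = 1

1


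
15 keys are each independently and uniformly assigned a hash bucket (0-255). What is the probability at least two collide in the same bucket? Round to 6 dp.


P(all different) = prod((256-i)/256 for i=0..14) = 0.658279
P(at least one match) = 1 - 0.658279 = 0.341721

0.341721


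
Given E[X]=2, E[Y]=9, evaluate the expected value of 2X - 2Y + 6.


E[2X - 2Y + 6] = 2*E[X] - 2*E[Y] + 6
= (2)*(2) + (-2)*(9) + (6)
= 4 - 18 + 6 = -8

-8


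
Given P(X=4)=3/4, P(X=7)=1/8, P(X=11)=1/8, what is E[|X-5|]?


E[|X-5|] = sum(g(x)*P(x))
= 1*3/4 + 2*1/8 + 6*1/8
= 7/4

7/4


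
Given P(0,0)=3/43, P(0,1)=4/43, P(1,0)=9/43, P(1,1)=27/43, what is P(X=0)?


P(X=0) = P(0,0)+P(0,1) = 3/43 + 4/43 = 7/43

7/43


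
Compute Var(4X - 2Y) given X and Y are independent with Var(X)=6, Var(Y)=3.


Independence => Cov(X,Y)=0
Var(4X - 2Y) = 4^2*Var(X) + (-2)^2*Var(Y)
= 16*6 + 4*3 = 108

108


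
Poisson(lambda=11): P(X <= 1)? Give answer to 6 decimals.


P(X<=1) = e^(-11)*11^0/0! + e^(-11)*11^1/1!
≈ 0.0000167017 + 0.0001837187
= 0.0002004204
≈ 0.000200

0.000200


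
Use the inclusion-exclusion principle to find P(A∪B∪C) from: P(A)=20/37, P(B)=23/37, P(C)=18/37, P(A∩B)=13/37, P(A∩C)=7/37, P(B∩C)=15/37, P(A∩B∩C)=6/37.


P(A∪B∪C) = P(A)+P(B)+P(C) - P(AB)-P(AC)-P(BC) + P(ABC)
= 20/37+23/37+18/37 - 13/37-7/37-15/37 + 6/37
= 32/37

32/37
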